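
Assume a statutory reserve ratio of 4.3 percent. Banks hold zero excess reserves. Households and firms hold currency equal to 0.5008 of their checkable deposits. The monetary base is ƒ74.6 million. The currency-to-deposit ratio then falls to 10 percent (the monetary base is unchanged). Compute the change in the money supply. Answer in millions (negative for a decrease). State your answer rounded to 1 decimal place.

Initially m₁ = (1 + 0.5008) / (0.043 + 0.5008) ≈ 2.7598, so M₁ = 2.7598 × 74.6 ≈ 205.8811 million.
After the change m₂ = (1 + 0.1) / (0.043 + 0.1) ≈ 7.6923, so M₂ = 7.6923 × 74.6 ≈ 573.8456 million.
ΔM = M₂ − M₁ = 573.8456 − 205.8811 = 367.9645 million.

ƒ368.0 million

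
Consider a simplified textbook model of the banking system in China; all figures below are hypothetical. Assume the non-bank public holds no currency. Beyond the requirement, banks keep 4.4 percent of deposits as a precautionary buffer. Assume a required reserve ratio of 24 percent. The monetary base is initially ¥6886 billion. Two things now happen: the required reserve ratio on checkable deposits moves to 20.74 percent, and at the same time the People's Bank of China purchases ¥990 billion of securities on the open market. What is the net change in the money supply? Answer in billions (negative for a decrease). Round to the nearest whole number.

Before: m₁ = 1 / (0.24 + 0.044) ≈ 3.52113, MB₁ = 6886, so M₁ = 3.52113 × 6886 ≈ 24246.5012 billion.
After: m₂ = 1 / (0.2074 + 0.044) ≈ 3.97772, MB₂ = 6886 + 990 = 7876, so M₂ = 3.97772 × 7876 ≈ 31328.5227 billion.
ΔM = M₂ − M₁ = 31328.5227 − 24246.5012 = 7082.0215 billion.

¥7082 billion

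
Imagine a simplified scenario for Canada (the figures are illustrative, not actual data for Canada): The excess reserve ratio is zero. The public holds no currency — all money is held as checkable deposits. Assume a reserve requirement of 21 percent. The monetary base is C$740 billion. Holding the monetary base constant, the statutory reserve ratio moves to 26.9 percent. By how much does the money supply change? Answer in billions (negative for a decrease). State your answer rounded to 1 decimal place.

-772.9 billion

Initially m₁ = 1 / (0.21) ≈ 4.76190, so M₁ = 4.76190 × 740 = 3523.806 billion.
After the change m₂ = 1 / (0.269) ≈ 3.71747, so M₂ = 3.71747 × 740 = 2750.9278 billion.
ΔM = M₂ − M₁ = 2750.9278 − 3523.806 = -772.8782 billion.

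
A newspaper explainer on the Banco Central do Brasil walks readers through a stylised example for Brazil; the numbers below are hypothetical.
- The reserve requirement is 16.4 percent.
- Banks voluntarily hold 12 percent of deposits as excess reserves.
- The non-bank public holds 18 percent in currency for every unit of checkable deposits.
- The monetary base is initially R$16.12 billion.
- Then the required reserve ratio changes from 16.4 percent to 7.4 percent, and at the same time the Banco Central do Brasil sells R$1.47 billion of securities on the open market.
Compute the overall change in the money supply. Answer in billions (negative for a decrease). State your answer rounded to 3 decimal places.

Before: m₁ = (1 + 0.18) / (0.164 + 0.12 + 0.18) ≈ 2.543103, MB₁ = 16.12, so M₁ = 2.543103 × 16.12 ≈ 40.9948 billion.
After: m₂ = (1 + 0.18) / (0.074 + 0.12 + 0.18) ≈ 3.155080, MB₂ = 16.12 − 1.47 = 14.65, so M₂ = 3.155080 × 14.65 ≈ 46.2219 billion.
ΔM = M₂ − M₁ = 46.2219 − 40.9948 = 5.2271 billion.

R$5.227 billion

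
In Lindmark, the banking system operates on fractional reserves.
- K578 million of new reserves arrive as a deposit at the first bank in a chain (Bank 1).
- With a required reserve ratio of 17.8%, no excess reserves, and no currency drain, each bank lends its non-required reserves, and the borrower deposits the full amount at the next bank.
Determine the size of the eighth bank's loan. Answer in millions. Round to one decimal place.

Each bank lends a fraction (1 − rr) = 0.8220 of the deposit it receives, so Bank 8 receives 578·0.8220^7 and lends 578·0.8220^8 ≈ 120.4765 million.

K120.5 million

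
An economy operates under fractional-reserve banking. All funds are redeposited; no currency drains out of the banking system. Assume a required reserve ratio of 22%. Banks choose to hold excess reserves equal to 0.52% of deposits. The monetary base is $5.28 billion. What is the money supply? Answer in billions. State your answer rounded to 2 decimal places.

The money multiplier is m = 1 / (rr + e) = 1 / (0.22 + 0.0052) ≈ 4.4405.
So M = m × MB = 4.4405 × 5.28 ≈ 23.4458 billion.

$23.45 billion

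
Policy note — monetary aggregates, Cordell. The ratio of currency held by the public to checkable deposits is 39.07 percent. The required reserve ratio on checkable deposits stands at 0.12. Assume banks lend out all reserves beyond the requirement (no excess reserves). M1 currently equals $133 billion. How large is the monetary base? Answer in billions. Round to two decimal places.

$48.84 billion

The money multiplier is m = (1 + c) / (rr + c) = (1 + 0.3907) / (0.12 + 0.3907) ≈ 2.723125.
MB = M / m = 133 / 2.723125 ≈ 48.8409 billion.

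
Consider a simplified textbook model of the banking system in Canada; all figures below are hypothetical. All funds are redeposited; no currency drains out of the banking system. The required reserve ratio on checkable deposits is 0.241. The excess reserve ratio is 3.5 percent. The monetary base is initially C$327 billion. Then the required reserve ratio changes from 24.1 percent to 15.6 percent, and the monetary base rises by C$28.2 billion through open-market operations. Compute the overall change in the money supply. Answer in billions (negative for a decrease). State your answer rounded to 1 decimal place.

C$674.9 billion

Before: m₁ = 1 / (0.241 + 0.035) ≈ 3.62319, MB₁ = 327, so M₁ = 3.62319 × 327 ≈ 1184.7831 billion.
After: m₂ = 1 / (0.156 + 0.035) ≈ 5.23560, MB₂ = 327 + 28.2 = 355.2, so M₂ = 5.23560 × 355.2 ≈ 1859.6851 billion.
ΔM = M₂ − M₁ = 1859.6851 − 1184.7831 = 674.902 billion.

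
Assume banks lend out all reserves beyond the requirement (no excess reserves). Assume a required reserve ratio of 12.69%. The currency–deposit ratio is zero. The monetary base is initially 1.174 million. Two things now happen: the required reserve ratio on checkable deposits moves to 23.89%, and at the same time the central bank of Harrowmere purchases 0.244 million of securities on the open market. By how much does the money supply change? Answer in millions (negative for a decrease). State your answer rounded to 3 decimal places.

Before: m₁ = 1 / (0.1269) ≈ 7.88022, MB₁ = 1.174, so M₁ = 7.88022 × 1.174 ≈ 9.2514 million.
After: m₂ = 1 / (0.2389) ≈ 4.18585, MB₂ = 1.174 + 0.244 = 1.418, so M₂ = 4.18585 × 1.418 ≈ 5.9355 million.
ΔM = M₂ − M₁ = 5.9355 − 9.2514 = -3.3159 million.

-3.316 million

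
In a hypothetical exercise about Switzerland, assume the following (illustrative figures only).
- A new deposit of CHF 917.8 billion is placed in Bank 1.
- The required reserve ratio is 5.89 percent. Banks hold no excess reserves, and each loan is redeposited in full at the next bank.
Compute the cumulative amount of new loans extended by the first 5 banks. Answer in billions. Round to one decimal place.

CHF 3839.1 billion

Bank i lends (1 − rr)^i of the original deposit: Bank 1 lends 917.8·0.9411 ≈ 863.7416, Bank 2 lends 917.8·0.9411² ≈ 812.8672, and so on.
Summing a geometric series: total = 917.8·[0.9411·(1 − 0.9411^5) / (1 − 0.9411)] ≈ 3839.0570 billion.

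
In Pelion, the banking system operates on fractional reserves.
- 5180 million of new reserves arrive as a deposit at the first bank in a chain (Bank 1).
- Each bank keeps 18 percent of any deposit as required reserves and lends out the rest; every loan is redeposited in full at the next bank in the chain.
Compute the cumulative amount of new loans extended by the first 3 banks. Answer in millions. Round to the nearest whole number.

10587 million

Bank i lends (1 − rr)^i of the original deposit: Bank 1 lends 5180·0.8200 = 4247.6000, Bank 2 lends 5180·0.8200² = 3483.0320, and so on.
Summing a geometric series: total = 5180·[0.8200·(1 − 0.8200^3) / (1 − 0.8200)] ≈ 10586.7182 million.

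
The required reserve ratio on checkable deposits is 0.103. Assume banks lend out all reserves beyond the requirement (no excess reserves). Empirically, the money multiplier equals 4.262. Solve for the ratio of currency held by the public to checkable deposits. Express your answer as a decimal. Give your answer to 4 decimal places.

Using m = 4.262. From m = (1 + c)/(c + rr + e), rearranging gives 1 + c = m·(c + rr + e), so c·(1 − m) = m·(rr + e) − 1.
Hence c = [m·(rr + e) − 1]/(1 − m) = [4.262 × (0.103 + 0) − 1] / (1 − 4.262) ≈ 0.171985.

0.1720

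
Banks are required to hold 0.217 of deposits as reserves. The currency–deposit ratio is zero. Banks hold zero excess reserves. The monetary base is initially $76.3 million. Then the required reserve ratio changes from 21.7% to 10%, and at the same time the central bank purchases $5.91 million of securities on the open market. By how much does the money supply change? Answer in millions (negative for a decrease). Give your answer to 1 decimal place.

$470.5 million

Before: m₁ = 1 / (0.217) ≈ 4.6083, MB₁ = 76.3, so M₁ = 4.6083 × 76.3 ≈ 351.6133 million.
After: m₂ = 1 / (0.1) = 10, MB₂ = 76.3 + 5.91 = 82.21, so M₂ = 10 × 82.21 = 822.1 million.
ΔM = M₂ − M₁ = 822.1 − 351.6133 = 470.4867 million.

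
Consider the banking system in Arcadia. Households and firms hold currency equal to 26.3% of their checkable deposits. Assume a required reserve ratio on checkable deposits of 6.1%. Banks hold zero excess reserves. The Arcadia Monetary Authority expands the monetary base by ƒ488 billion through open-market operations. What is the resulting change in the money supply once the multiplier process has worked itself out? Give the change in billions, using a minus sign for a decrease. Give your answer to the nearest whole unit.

ƒ1902 billion

The money multiplier is m = (1 + c) / (rr + c) = (1 + 0.263) / (0.061 + 0.263) ≈ 3.8981.
The purchase adds 488 billion of base, so ΔM = m × ΔMB = 3.8981 × (+488) = 1902.2728 billion.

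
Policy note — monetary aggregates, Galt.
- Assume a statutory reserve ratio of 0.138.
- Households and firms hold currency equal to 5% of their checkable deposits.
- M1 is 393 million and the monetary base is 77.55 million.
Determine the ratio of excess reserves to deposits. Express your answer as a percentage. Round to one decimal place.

1.9%

Using m = M/MB = 393/77.55 ≈ 5.067698. Since m = (1 + c)/(c + rr + e), the denominator satisfies c + rr + e = (1 + c)/m = (1 + 0.05) / 5.067698 ≈ 0.207195.
With c = 0.05 and rr = 0.138, the ratio of excess reserves to deposits is 0.207195 − 0.05 − 0.138 = 0.019195.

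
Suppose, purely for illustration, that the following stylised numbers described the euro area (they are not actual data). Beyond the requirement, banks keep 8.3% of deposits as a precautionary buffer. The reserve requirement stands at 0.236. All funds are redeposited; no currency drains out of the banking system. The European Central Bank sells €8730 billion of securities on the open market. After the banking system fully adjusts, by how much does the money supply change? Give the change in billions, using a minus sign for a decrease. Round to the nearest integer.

The money multiplier is m = 1 / (rr + e) = 1 / (0.236 + 0.083) ≈ 3.13480.
The sale removes 8730 billion of base, so ΔM = m × ΔMB = 3.13480 × (−8730) = -27366.804 billion.

-27367 billion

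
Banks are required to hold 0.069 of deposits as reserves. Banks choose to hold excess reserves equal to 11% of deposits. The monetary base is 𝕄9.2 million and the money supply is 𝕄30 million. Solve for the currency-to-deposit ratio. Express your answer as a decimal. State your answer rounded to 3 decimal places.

0.184

Using m = M/MB = 30/9.2 ≈ 3.260870. From m = (1 + c)/(c + rr + e), rearranging gives 1 + c = m·(c + rr + e), so c·(1 − m) = m·(rr + e) − 1.
Hence c = [m·(rr + e) − 1]/(1 − m) = [3.260870 × (0.069 + 0.11) − 1] / (1 − 3.260870) ≈ 0.184135.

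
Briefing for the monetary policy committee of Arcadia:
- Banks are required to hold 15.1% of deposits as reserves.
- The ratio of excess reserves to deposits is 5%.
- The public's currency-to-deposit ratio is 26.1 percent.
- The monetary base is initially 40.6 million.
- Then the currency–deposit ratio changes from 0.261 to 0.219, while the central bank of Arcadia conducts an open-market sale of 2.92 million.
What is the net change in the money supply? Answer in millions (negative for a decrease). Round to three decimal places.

Before: m₁ = (1 + 0.261) / (0.151 + 0.05 + 0.261) ≈ 2.729437, MB₁ = 40.6, so M₁ = 2.729437 × 40.6 ≈ 110.8151 million.
After: m₂ = (1 + 0.219) / (0.151 + 0.05 + 0.219) ≈ 2.902381, MB₂ = 40.6 − 2.92 = 37.68, so M₂ = 2.902381 × 37.68 ≈ 109.3617 million.
ΔM = M₂ − M₁ = 109.3617 − 110.8151 = -1.4534 million.

-1.453 million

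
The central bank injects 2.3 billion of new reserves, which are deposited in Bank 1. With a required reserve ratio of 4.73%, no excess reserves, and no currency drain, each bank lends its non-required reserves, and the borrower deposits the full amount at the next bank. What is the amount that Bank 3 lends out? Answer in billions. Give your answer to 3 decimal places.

1.989 billion

Each bank lends a fraction (1 − rr) = 0.9527 of the deposit it receives, so Bank 3 receives 2.3·0.9527^2 and lends 2.3·0.9527^3 ≈ 1.9888 billion.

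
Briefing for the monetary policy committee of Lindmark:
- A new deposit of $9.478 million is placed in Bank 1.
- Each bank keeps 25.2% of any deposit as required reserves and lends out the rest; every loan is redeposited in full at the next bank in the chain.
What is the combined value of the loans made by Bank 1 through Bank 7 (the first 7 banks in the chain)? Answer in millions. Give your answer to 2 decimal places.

Bank i lends (1 − rr)^i of the original deposit: Bank 1 lends 9.478·0.7480 ≈ 7.0895, Bank 2 lends 9.478·0.7480² ≈ 5.3030, and so on.
Summing a geometric series: total = 9.478·[0.7480·(1 − 0.7480^7) / (1 − 0.7480)] ≈ 24.4473 million.

$24.45 million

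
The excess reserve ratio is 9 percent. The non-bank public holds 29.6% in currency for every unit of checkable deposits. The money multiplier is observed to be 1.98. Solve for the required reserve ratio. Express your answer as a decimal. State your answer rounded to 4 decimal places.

0.2685

Using m = 1.98. Since m = (1 + c)/(c + rr + e), the denominator satisfies c + rr + e = (1 + c)/m = (1 + 0.296) / 1.98 ≈ 0.654545.
With c = 0.296 and e = 0.09, the required reserve ratio is 0.654545 − 0.296 − 0.09 = 0.268545.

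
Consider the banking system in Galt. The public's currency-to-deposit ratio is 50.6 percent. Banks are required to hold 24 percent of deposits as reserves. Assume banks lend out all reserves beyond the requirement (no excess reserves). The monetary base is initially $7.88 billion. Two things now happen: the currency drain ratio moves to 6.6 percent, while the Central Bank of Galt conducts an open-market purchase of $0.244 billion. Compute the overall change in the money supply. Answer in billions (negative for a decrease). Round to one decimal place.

Before: m₁ = (1 + 0.506) / (0.24 + 0.506) ≈ 2.0188, MB₁ = 7.88, so M₁ = 2.0188 × 7.88 ≈ 15.9081 billion.
After: m₂ = (1 + 0.066) / (0.24 + 0.066) ≈ 3.4837, MB₂ = 7.88 + 0.244 = 8.124, so M₂ = 3.4837 × 8.124 ≈ 28.3016 billion.
ΔM = M₂ − M₁ = 28.3016 − 15.9081 = 12.3935 billion.

$12.4 billion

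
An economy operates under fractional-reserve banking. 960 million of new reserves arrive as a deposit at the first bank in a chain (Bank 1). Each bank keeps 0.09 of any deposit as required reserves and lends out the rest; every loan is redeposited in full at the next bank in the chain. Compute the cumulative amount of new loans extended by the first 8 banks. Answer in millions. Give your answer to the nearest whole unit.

Bank i lends (1 − rr)^i of the original deposit: Bank 1 lends 960·0.9100 = 873.6000, Bank 2 lends 960·0.9100² = 794.9760, and so on.
Summing a geometric series: total = 960·[0.9100·(1 − 0.9100^8) / (1 − 0.9100)] ≈ 5142.0821 million.

5142 million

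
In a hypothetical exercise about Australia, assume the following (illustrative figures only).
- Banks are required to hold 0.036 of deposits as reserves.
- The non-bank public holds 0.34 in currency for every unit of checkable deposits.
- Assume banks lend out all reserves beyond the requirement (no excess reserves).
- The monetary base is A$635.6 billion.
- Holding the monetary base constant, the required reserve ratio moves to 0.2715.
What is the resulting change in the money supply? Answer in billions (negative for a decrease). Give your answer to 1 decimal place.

Initially m₁ = (1 + 0.34) / (0.036 + 0.34) ≈ 3.56383, so M₁ = 3.56383 × 635.6 ≈ 2265.1703 billion.
After the change m₂ = (1 + 0.34) / (0.2715 + 0.34) ≈ 2.19133, so M₂ = 2.19133 × 635.6 ≈ 1392.8093 billion.
ΔM = M₂ − M₁ = 1392.8093 − 2265.1703 = -872.361 billion.

-872.4 billion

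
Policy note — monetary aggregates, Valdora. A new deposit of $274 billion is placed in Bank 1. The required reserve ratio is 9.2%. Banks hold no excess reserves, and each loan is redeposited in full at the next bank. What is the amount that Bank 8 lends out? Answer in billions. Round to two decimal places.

$126.60 billion

Each bank lends a fraction (1 − rr) = 0.9080 of the deposit it receives, so Bank 8 receives 274·0.9080^7 and lends 274·0.9080^8 ≈ 126.6011 billion.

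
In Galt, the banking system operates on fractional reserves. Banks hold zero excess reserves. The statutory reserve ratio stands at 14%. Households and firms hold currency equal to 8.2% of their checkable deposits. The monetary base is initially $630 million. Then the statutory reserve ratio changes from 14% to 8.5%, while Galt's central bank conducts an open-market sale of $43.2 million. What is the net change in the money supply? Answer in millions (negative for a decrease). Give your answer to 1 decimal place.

Before: m₁ = (1 + 0.082) / (0.14 + 0.082) ≈ 4.87387, MB₁ = 630, so M₁ = 4.87387 × 630 = 3070.5381 million.
After: m₂ = (1 + 0.082) / (0.085 + 0.082) ≈ 6.47904, MB₂ = 630 − 43.2 = 586.8, so M₂ = 6.47904 × 586.8 ≈ 3801.9007 million.
ΔM = M₂ − M₁ = 3801.9007 − 3070.5381 = 731.3626 million.

$731.4 million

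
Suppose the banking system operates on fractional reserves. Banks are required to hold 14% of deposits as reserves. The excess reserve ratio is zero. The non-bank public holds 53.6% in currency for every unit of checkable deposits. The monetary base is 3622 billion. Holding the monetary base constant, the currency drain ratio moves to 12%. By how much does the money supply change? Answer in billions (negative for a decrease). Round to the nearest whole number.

Initially m₁ = (1 + 0.536) / (0.14 + 0.536) ≈ 2.27219, so M₁ = 2.27219 × 3622 ≈ 8229.8722 billion.
After the change m₂ = (1 + 0.12) / (0.14 + 0.12) ≈ 4.30769, so M₂ = 4.30769 × 3622 ≈ 15602.4532 billion.
ΔM = M₂ − M₁ = 15602.4532 − 8229.8722 = 7372.581 billion.

7373 billion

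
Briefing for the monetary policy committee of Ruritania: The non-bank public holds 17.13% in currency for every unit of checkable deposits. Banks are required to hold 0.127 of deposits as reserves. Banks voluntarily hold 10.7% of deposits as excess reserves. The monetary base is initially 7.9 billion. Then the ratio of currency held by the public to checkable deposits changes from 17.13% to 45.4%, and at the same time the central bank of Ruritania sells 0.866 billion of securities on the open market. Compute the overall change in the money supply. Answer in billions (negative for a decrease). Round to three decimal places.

-7.965 billion

Before: m₁ = (1 + 0.1713) / (0.127 + 0.107 + 0.1713) ≈ 2.88996, MB₁ = 7.9, so M₁ = 2.88996 × 7.9 ≈ 22.8307 billion.
After: m₂ = (1 + 0.454) / (0.127 + 0.107 + 0.454) ≈ 2.11337, MB₂ = 7.9 − 0.866 = 7.034, so M₂ = 2.11337 × 7.034 ≈ 14.8654 billion.
ΔM = M₂ − M₁ = 14.8654 − 22.8307 = -7.9653 billion.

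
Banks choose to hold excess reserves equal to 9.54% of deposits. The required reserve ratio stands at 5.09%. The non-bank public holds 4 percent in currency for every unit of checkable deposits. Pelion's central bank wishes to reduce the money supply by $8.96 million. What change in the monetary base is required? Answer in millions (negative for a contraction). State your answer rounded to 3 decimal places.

The money multiplier is m = (1 + c) / (rr + e + c) = (1 + 0.04) / (0.0509 + 0.0954 + 0.04) ≈ 5.58239.
ΔMB = ΔM / m = (−8.96) / 5.58239 ≈ -1.605 million.

-1.605 million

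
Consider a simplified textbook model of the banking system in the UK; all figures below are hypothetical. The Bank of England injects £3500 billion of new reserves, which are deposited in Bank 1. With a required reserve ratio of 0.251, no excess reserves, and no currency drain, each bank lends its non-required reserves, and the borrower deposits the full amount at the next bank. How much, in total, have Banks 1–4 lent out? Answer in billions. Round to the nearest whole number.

Bank i lends (1 − rr)^i of the original deposit: Bank 1 lends 3500·0.7490 = 2621.5000, Bank 2 lends 3500·0.7490² = 1963.5035, and so on.
Summing a geometric series: total = 3500·[0.7490·(1 − 0.7490^4) / (1 − 0.7490)] ≈ 7157.1950 billion.

£7157 billion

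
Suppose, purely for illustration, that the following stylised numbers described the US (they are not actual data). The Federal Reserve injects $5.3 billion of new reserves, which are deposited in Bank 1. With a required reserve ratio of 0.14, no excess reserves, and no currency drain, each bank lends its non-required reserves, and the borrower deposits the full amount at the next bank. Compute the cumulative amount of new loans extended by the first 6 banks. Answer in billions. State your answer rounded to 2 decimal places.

Bank i lends (1 − rr)^i of the original deposit: Bank 1 lends 5.3·0.8600 = 4.5580, Bank 2 lends 5.3·0.8600² ≈ 3.9199, and so on.
Summing a geometric series: total = 5.3·[0.8600·(1 − 0.8600^6) / (1 − 0.8600)] ≈ 19.3856 billion.

$19.39 billion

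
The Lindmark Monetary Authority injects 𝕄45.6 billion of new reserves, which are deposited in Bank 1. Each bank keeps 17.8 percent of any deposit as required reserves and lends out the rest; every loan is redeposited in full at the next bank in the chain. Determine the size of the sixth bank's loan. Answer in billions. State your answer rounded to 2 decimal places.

𝕄14.07 billion

Each bank lends a fraction (1 − rr) = 0.8220 of the deposit it receives, so Bank 6 receives 45.6·0.8220^5 and lends 45.6·0.8220^6 ≈ 14.0668 billion.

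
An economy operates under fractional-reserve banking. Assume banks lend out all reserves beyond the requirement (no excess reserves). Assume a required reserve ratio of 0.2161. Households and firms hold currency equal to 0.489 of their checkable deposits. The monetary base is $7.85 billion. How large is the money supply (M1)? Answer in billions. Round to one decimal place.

$16.6 billion

The money multiplier is m = (1 + c) / (rr + c) = (1 + 0.489) / (0.2161 + 0.489) ≈ 2.1118.
So M = m × MB = 2.1118 × 7.85 ≈ 16.5776 billion.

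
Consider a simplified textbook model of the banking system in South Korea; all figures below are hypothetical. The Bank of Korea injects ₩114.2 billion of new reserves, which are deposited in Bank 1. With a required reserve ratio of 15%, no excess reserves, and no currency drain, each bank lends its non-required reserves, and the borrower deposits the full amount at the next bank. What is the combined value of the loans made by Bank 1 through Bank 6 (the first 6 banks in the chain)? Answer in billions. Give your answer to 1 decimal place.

₩403.1 billion

Bank i lends (1 − rr)^i of the original deposit: Bank 1 lends 114.2·0.8500 = 97.0700, Bank 2 lends 114.2·0.8500² = 82.5095, and so on.
Summing a geometric series: total = 114.2·[0.8500·(1 − 0.8500^6) / (1 − 0.8500)] ≈ 403.0673 billion.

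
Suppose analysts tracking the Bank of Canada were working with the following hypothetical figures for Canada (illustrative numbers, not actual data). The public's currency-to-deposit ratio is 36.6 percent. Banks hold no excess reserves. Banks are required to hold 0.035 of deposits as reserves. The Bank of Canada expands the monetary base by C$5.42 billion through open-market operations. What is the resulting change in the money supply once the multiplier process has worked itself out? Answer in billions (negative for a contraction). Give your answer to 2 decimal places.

C$18.46 billion

The money multiplier is m = (1 + c) / (rr + c) = (1 + 0.366) / (0.035 + 0.366) ≈ 3.4065.
The purchase adds 5.42 billion of base, so ΔM = m × ΔMB = 3.4065 × (+5.42) ≈ 18.4632 billion.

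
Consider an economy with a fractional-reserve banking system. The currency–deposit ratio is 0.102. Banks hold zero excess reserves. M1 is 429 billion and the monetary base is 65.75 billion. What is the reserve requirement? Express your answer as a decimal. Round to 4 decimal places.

0.0669

Using m = M/MB = 429/65.75 ≈ 6.524715. Since m = (1 + c)/(c + rr + e), the denominator satisfies c + rr + e = (1 + c)/m = (1 + 0.102) / 6.524715 ≈ 0.168896.
With c = 0.102 and e = 0, the reserve requirement is 0.168896 − 0.102 − 0 = 0.066896.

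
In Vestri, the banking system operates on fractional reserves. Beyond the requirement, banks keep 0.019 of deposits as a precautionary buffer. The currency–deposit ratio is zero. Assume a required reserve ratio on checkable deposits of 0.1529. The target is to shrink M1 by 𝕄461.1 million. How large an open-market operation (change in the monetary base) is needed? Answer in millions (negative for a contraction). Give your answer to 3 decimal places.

-79.263 million

The money multiplier is m = 1 / (rr + e) = 1 / (0.1529 + 0.019) ≈ 5.8173357.
ΔMB = ΔM / m = (−461.1) / 5.8173357 ≈ -79.2631 million.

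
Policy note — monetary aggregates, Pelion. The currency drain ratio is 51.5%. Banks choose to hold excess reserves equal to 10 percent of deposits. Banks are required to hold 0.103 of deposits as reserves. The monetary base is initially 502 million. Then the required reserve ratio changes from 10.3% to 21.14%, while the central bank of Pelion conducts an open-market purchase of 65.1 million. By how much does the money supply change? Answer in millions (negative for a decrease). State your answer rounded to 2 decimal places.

Before: m₁ = (1 + 0.515) / (0.103 + 0.1 + 0.515) ≈ 2.110028, MB₁ = 502, so M₁ = 2.110028 × 502 ≈ 1059.2341 million.
After: m₂ = (1 + 0.515) / (0.2114 + 0.1 + 0.515) ≈ 1.833253, MB₂ = 502 + 65.1 = 567.1, so M₂ = 1.833253 × 567.1 ≈ 1039.6378 million.
ΔM = M₂ − M₁ = 1039.6378 − 1059.2341 = -19.5963 million.

-19.60 million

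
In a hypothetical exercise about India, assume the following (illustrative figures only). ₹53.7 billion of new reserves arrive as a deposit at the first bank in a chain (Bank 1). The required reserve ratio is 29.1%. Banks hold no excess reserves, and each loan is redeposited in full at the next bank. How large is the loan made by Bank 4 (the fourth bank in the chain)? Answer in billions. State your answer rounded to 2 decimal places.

Each bank lends a fraction (1 − rr) = 0.7090 of the deposit it receives, so Bank 4 receives 53.7·0.7090^3 and lends 53.7·0.7090^4 ≈ 13.5694 billion.

₹13.57 billion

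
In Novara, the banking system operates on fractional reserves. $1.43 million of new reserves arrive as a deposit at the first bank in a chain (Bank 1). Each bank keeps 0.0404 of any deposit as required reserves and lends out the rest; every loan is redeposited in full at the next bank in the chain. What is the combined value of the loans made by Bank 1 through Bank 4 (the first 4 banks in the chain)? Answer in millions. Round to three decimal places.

$5.165 million

Bank i lends (1 − rr)^i of the original deposit: Bank 1 lends 1.43·0.9596 ≈ 1.3722, Bank 2 lends 1.43·0.9596² ≈ 1.3168, and so on.
Summing a geometric series: total = 1.43·[0.9596·(1 − 0.9596^4) / (1 − 0.9596)] ≈ 5.1652 million.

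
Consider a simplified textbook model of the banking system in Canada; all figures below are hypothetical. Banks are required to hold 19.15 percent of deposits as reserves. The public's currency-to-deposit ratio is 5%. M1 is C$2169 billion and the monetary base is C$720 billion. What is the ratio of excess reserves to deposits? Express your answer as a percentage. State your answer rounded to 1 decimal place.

Using m = M/MB = 2169/720 = 3.012500. Since m = (1 + c)/(c + rr + e), the denominator satisfies c + rr + e = (1 + c)/m = (1 + 0.05) / 3.012500 ≈ 0.348548.
With c = 0.05 and rr = 0.1915, the ratio of excess reserves to deposits is 0.348548 − 0.05 − 0.1915 = 0.107048.

10.7%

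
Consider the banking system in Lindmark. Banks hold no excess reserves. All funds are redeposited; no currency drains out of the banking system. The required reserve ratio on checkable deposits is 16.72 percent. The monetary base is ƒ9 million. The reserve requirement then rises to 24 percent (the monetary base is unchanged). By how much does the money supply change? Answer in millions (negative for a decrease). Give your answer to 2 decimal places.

-16.33 million

Initially m₁ = 1 / (0.1672) ≈ 5.9809, so M₁ = 5.9809 × 9 = 53.8281 million.
After the change m₂ = 1 / (0.24) ≈ 4.1667, so M₂ = 4.1667 × 9 = 37.5003 million.
ΔM = M₂ − M₁ = 37.5003 − 53.8281 = -16.3278 million.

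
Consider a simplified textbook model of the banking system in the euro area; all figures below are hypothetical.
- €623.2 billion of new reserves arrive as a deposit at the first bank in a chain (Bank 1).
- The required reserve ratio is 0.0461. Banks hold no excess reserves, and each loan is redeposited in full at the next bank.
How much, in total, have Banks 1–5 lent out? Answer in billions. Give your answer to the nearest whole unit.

Bank i lends (1 − rr)^i of the original deposit: Bank 1 lends 623.2·0.9539 ≈ 594.4705, Bank 2 lends 623.2·0.9539² ≈ 567.0654, and so on.
Summing a geometric series: total = 623.2·[0.9539·(1 − 0.9539^5) / (1 − 0.9539)] ≈ 2710.6467 billion.

€2711 billion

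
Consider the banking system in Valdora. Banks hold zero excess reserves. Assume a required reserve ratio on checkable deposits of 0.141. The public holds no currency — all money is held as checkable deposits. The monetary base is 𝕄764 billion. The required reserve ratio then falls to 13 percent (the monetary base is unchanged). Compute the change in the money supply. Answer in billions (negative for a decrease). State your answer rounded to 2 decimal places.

Initially m₁ = 1 / (0.141) ≈ 7.092199, so M₁ = 7.092199 × 764 ≈ 5418.44 billion.
After the change m₂ = 1 / (0.13) ≈ 7.692308, so M₂ = 7.692308 × 764 ≈ 5876.9233 billion.
ΔM = M₂ − M₁ = 5876.9233 − 5418.44 = 458.4833 billion.

𝕄458.48 billion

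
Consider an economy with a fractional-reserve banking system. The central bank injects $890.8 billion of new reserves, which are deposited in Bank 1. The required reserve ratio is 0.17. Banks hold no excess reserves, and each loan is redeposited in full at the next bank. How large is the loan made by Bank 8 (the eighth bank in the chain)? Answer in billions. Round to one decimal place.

Each bank lends a fraction (1 − rr) = 0.8300 of the deposit it receives, so Bank 8 receives 890.8·0.8300^7 and lends 890.8·0.8300^8 ≈ 200.6342 billion.

$200.6 billion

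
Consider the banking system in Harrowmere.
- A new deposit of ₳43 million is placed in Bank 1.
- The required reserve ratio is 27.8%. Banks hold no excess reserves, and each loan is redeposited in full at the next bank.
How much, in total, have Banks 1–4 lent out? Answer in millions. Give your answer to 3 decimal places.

Bank i lends (1 − rr)^i of the original deposit: Bank 1 lends 43·0.7220 = 31.0460, Bank 2 lends 43·0.7220² ≈ 22.4152, and so on.
Summing a geometric series: total = 43·[0.7220·(1 − 0.7220^4) / (1 − 0.7220)] ≈ 81.3297 million.

₳81.330 million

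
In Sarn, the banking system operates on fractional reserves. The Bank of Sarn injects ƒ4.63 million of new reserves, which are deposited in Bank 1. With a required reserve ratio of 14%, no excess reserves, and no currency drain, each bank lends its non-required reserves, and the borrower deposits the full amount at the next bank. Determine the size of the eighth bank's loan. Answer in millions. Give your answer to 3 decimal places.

ƒ1.385 million

Each bank lends a fraction (1 − rr) = 0.8600 of the deposit it receives, so Bank 8 receives 4.63·0.8600^7 and lends 4.63·0.8600^8 ≈ 1.3854 million.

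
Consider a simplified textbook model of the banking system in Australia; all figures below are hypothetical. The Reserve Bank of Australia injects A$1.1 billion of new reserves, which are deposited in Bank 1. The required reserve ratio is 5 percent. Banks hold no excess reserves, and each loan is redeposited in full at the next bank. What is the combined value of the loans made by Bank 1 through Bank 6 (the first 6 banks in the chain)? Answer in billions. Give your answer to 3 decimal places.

A$5.537 billion

Bank i lends (1 − rr)^i of the original deposit: Bank 1 lends 1.1·0.9500 = 1.0450, Bank 2 lends 1.1·0.9500² ≈ 0.9927, and so on.
Summing a geometric series: total = 1.1·[0.9500·(1 − 0.9500^6) / (1 − 0.9500)] ≈ 5.5366 billion.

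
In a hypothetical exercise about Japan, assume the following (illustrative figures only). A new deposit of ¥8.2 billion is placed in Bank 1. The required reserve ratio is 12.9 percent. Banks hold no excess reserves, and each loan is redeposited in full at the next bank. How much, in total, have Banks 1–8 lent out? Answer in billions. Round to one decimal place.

Bank i lends (1 − rr)^i of the original deposit: Bank 1 lends 8.2·0.8710 = 7.1422, Bank 2 lends 8.2·0.8710² ≈ 6.2209, and so on.
Summing a geometric series: total = 8.2·[0.8710·(1 − 0.8710^8) / (1 − 0.8710)] ≈ 37.0264 billion.

¥37.0 billion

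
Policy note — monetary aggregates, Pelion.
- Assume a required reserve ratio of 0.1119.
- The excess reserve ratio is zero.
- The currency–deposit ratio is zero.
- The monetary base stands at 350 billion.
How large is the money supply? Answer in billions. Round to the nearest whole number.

3128 billion

With no currency drain or excess reserves, the money multiplier is m = 1/rr = 1/0.1119 ≈ 8.9366.
Money supply M = m × MB = 8.9366 × 350 = 3127.81 billion.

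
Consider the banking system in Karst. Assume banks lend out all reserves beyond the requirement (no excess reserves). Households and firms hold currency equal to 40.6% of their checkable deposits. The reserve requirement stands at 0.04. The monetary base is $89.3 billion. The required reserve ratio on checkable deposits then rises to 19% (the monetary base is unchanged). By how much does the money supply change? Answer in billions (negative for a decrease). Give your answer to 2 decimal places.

-70.85 billion

Initially m₁ = (1 + 0.406) / (0.04 + 0.406) ≈ 3.15247, so M₁ = 3.15247 × 89.3 ≈ 281.5156 billion.
After the change m₂ = (1 + 0.406) / (0.19 + 0.406) ≈ 2.35906, so M₂ = 2.35906 × 89.3 ≈ 210.6641 billion.
ΔM = M₂ − M₁ = 210.6641 − 281.5156 = -70.8515 billion.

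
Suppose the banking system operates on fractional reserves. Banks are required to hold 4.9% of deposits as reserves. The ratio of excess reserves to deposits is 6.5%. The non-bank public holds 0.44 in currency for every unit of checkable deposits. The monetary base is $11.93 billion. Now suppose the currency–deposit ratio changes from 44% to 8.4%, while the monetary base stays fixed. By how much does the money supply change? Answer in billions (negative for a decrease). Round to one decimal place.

Initially m₁ = (1 + 0.44) / (0.049 + 0.065 + 0.44) ≈ 2.5993, so M₁ = 2.5993 × 11.93 ≈ 31.0096 billion.
After the change m₂ = (1 + 0.084) / (0.049 + 0.065 + 0.084) ≈ 5.4747, so M₂ = 5.4747 × 11.93 ≈ 65.3132 billion.
ΔM = M₂ − M₁ = 65.3132 − 31.0096 = 34.3036 billion.

$34.3 billion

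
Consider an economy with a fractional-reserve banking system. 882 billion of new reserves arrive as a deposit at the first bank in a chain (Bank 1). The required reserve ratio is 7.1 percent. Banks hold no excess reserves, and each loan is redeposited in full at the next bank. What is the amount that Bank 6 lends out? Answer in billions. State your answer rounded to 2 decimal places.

Each bank lends a fraction (1 − rr) = 0.9290 of the deposit it receives, so Bank 6 receives 882·0.9290^5 and lends 882·0.9290^6 ≈ 566.9736 billion.

566.97 billion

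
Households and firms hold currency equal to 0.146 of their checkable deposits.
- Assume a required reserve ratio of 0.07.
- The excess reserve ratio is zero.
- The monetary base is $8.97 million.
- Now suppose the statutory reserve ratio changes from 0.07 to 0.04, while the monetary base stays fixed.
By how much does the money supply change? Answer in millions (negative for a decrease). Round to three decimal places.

Initially m₁ = (1 + 0.146) / (0.07 + 0.146) ≈ 5.30556, so M₁ = 5.30556 × 8.97 ≈ 47.5909 million.
After the change m₂ = (1 + 0.146) / (0.04 + 0.146) ≈ 6.16129, so M₂ = 6.16129 × 8.97 ≈ 55.2668 million.
ΔM = M₂ − M₁ = 55.2668 − 47.5909 = 7.6759 million.

$7.676 million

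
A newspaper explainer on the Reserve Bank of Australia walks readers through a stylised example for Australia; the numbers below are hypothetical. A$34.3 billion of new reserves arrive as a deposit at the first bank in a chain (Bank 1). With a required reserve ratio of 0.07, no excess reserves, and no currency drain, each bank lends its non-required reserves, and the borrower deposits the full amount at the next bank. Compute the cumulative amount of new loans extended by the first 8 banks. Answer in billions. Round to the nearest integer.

Bank i lends (1 − rr)^i of the original deposit: Bank 1 lends 34.3·0.9300 = 31.8990, Bank 2 lends 34.3·0.9300² ≈ 29.6661, and so on.
Summing a geometric series: total = 34.3·[0.9300·(1 − 0.9300^8) / (1 − 0.9300)] ≈ 200.6986 billion.

A$201 billion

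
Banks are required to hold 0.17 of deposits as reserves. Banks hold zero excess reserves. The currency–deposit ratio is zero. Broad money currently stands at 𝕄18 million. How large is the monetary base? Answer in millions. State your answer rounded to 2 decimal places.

With no currency drain and no excess reserves, the money multiplier is m = 1/rr = 1/0.17 ≈ 5.88235.
The monetary base is MB = M / m = 18 / 5.88235 ≈ 3.06 million.

𝕄3.06 million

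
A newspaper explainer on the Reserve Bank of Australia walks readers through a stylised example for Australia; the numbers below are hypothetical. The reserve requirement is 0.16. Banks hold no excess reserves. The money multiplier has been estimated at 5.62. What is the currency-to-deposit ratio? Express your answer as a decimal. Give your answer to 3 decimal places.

Using m = 5.62. From m = (1 + c)/(c + rr + e), rearranging gives 1 + c = m·(c + rr + e), so c·(1 − m) = m·(rr + e) − 1.
Hence c = [m·(rr + e) − 1]/(1 − m) = [5.62 × (0.16 + 0) − 1] / (1 − 5.62) ≈ 0.021818.

0.022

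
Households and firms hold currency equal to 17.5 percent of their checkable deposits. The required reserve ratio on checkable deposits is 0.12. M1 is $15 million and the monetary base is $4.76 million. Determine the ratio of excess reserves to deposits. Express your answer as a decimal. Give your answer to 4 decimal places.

Using m = M/MB = 15/4.76 ≈ 3.151261. Since m = (1 + c)/(c + rr + e), the denominator satisfies c + rr + e = (1 + c)/m = (1 + 0.175) / 3.151261 ≈ 0.372867.
With c = 0.175 and rr = 0.12, the ratio of excess reserves to deposits is 0.372867 − 0.175 − 0.12 = 0.077867.

0.0779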